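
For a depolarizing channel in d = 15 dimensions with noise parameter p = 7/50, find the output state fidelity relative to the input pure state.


F = (1-p) + p/d
= (1 - 0.1400) + 0.1400/15
= 0.8600 + 0.0093
= 0.8693

0.8693


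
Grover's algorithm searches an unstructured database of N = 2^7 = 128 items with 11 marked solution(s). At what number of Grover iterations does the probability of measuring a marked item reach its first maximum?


After j Grover iterations the success probability is P(j) = sin^2((2j+1)*theta), where sin(theta) = sqrt(k/N).
N = 2^7 = 128, k = 11
sin(theta) = sqrt(k/N) = 0.293150985
theta = arcsin(sqrt(k/N)) = 0.2975209614 rad
P(j) reaches its first maximum when (2j+1)*theta is as close as possible to pi/2, i.e. j = round(pi/(4*theta) - 1/2).
pi/(4*theta) - 1/2 = 2.1398
(For comparison, the common estimate pi/4 * sqrt(N/k) = 2.6792; the exact maximiser is used here.)
Optimal iterations = 2

2


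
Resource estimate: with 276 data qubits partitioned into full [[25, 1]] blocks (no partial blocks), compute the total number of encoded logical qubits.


Each code block uses 25 physical qubits for 1 logical qubit(s).
Number of complete blocks = floor(276 / 25) = 11
Logical qubits = 11 * 1
= 11

11


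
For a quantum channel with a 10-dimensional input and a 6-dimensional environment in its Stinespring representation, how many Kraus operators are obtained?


Tracing out the environment in an orthonormal basis {|i>_E} gives Kraus operators K_i = <i|_E U |0>_E.
Number of Kraus operators = dim(H_env) = d_env
= 6

6


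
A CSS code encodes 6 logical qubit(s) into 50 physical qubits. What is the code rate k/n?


Code rate R = k/n
= 6/50
= 0.1200

0.1200


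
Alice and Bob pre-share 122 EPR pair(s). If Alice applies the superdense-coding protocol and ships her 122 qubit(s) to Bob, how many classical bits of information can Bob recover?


Superdense coding allows 2 classical bits per shared entangled pair.
122 pair(s) -> 2 * 122 = 244 classical bits

244


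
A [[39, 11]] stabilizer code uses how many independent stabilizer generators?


For an [[n,k]] stabilizer code:
Number of stabilizer generators = n - k
= 39 - 11
= 28

28


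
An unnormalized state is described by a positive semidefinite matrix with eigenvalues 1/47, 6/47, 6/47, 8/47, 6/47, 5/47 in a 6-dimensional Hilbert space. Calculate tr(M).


tr(M) = sum of eigenvalues
= 1/47 + 6/47 + 6/47 + 8/47 + 6/47 + 5/47
= 32/47
= 0.6809

0.6809


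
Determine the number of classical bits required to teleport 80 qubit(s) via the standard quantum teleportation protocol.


Quantum teleportation requires 2 classical bits per qubit teleported.
80 qubit(s) -> 2 * 80 = 160 classical bits

160


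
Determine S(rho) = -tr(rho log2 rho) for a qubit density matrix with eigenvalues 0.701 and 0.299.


S = -p*log2(p) - (1-p)*log2(1-p)
p = 0.7010, 1-p = 0.2990
= -0.7010 * log2(0.7010) - 0.2990 * log2(0.2990)
= -(-0.3593) - (-0.5208)
= 0.8801

0.8801


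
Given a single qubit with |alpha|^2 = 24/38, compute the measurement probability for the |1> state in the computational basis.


|alpha|^2 = 24/38 = 0.6316
|beta|^2 = 1 - 24/38 = 14/38 = 0.3684
P(|1>) = |beta|^2 = 0.3684

0.3684


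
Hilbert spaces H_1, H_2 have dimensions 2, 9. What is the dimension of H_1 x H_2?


dim(H_1 x H_2) = 2 * 9
= 18

18


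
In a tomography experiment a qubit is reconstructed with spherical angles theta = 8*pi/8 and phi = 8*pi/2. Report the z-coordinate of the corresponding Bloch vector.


theta = 3.1416, phi = 12.5664
r_z = cos(theta) = -1.0000

-1.0000


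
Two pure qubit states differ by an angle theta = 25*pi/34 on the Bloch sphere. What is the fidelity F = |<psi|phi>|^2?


For states separated by angle theta on Bloch sphere:
F = cos^2(theta/2)
theta = 25*pi/34 = 2.3100
theta/2 = 1.1550
cos(theta/2) = 0.4039
F = 0.1632

0.1632


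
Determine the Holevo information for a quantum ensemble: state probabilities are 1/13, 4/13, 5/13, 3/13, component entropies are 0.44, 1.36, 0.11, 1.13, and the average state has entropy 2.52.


chi = S(rho) - sum_i p_i * S(rho_i)
Weighted entropy = 1/13 * 0.44 + 4/13 * 1.36 + 5/13 * 0.11 + 3/13 * 1.13
= 0.7554
chi = 2.52 - 0.7554
= 1.7646

1.7646


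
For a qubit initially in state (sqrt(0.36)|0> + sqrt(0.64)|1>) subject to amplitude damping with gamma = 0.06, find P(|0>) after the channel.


For amplitude damping with parameter gamma on state sqrt(a)|0> + sqrt(b)|1>:
alpha^2 = 0.36, beta^2 = 0.64
P(|0>) = alpha^2 + gamma * beta^2
= 0.36 + 0.06 * 0.64
= 0.36 + 0.0384
= 0.3984

0.3984


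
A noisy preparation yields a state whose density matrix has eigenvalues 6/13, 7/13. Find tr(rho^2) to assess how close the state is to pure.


tr(rho^2) = sum of eigenvalues squared
= (6/13)^2 + (7/13)^2
= (36 + 49) / 169
= 85/169
= 0.5030

0.5030


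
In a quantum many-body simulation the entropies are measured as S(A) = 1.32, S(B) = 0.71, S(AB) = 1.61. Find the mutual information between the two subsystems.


I(A:B) = S(A) + S(B) - S(AB)
= 1.32 + 0.71 - 1.61
= 0.4200

0.4200


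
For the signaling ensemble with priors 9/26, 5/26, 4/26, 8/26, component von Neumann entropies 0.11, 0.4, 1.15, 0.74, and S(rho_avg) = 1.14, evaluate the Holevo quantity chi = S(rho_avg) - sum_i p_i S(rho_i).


chi = S(rho) - sum_i p_i * S(rho_i)
Weighted entropy = 9/26 * 0.11 + 5/26 * 0.4 + 4/26 * 1.15 + 8/26 * 0.74
= 0.5196
chi = 1.14 - 0.5196
= 0.6204

0.6204


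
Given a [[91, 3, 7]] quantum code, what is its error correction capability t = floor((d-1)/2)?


Code parameters: [[91, 3, 7]], distance d = 7.
Number of correctable errors = floor((d-1)/2)
= floor((7 - 1)/2)
= floor(6/2)
= 3

3


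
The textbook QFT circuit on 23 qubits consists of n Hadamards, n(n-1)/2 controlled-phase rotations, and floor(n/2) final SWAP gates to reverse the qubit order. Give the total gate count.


Hadamard gates: 23
Controlled rotations: n*(n-1)/2 = 23*22/2 = 253
SWAP gates: floor(n/2) = floor(23/2) = 11
Total = 23 + 253 + 11
= 287

287


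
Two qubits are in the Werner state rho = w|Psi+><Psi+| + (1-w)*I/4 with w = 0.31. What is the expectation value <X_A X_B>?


|Psi+> = (|01> + |10>)/sqrt(2)
For the pure Bell state, <X_A X_B> = +1 (Bell-state Pauli correlator).
The maximally-mixed part I/4 has tr(I/4 * P tensor P) = 0 for any traceless Pauli P.
So <X_A X_B>_rho = w * (+1) + (1 - w) * 0
= 0.31 * (+1)
= 0.3100

0.3100


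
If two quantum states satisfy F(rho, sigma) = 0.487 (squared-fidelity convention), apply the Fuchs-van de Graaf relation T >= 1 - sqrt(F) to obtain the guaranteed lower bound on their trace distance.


Fuchs-van de Graaf (squared-fidelity convention): 1 - sqrt(F) <= T <= sqrt(1 - F).
Lower bound: T >= 1 - sqrt(F)
sqrt(F) = sqrt(0.487) = 0.6979
T >= 1 - 0.6979
T >= 0.3021

0.3021


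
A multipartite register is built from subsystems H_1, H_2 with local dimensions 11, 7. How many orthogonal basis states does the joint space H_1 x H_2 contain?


dim(H_1 x H_2) = 11 * 7
= 77

77


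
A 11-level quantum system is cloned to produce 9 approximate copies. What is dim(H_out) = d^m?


Output space = H^(tensor 9) where dim(H) = 11
dim = 11^9
= 121 (after 2 factors)
= 1331 (after 3 factors)
= 14641 (after 4 factors)
= 161051 (after 5 factors)
= 1771561 (after 6 factors)
= 19487171 (after 7 factors)
= 214358881 (after 8 factors)
= 2357947691 (after 9 factors)
= 2357947691

2357947691


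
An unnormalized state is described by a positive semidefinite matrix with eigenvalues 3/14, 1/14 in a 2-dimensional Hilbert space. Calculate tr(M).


tr(M) = sum of eigenvalues
= 3/14 + 1/14
= 4/14
= 0.2857

0.2857


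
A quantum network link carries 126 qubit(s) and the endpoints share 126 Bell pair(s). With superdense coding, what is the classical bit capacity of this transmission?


Superdense coding allows 2 classical bits per shared entangled pair.
126 pair(s) -> 2 * 126 = 252 classical bits

252


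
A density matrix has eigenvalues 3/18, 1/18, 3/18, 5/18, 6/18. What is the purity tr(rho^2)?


tr(rho^2) = sum of eigenvalues squared
= (3/18)^2 + (1/18)^2 + (3/18)^2 + (5/18)^2 + (6/18)^2
= (9 + 1 + 9 + 25 + 36) / 324
= 80/324
= 0.2469

0.2469


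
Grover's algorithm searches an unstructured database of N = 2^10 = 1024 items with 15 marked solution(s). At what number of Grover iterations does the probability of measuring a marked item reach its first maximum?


After j Grover iterations the success probability is P(j) = sin^2((2j+1)*theta), where sin(theta) = sqrt(k/N).
N = 2^10 = 1024, k = 15
sin(theta) = sqrt(k/N) = 0.1210307296
theta = arcsin(sqrt(k/N)) = 0.1213281797 rad
P(j) reaches its first maximum when (2j+1)*theta is as close as possible to pi/2, i.e. j = round(pi/(4*theta) - 1/2).
pi/(4*theta) - 1/2 = 5.9733
(For comparison, the common estimate pi/4 * sqrt(N/k) = 6.4892; the exact maximiser is used here.)
Optimal iterations = 6

6


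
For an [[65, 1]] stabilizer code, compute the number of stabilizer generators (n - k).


For an [[n,k]] stabilizer code:
Number of stabilizer generators = n - k
= 65 - 1
= 64

64


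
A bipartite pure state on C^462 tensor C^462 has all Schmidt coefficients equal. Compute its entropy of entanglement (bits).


For a maximally entangled state in d x d:
S = log2(d) = log2(462)
= 8.8517

8.8517


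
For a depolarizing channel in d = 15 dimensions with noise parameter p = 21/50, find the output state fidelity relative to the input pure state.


F = (1-p) + p/d
= (1 - 0.4200) + 0.4200/15
= 0.5800 + 0.0280
= 0.6080

0.6080


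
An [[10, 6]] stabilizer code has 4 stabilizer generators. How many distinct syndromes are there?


Each stabilizer generator gives a binary (+1 or -1) measurement outcome.
With 4 independent generators:
Total syndromes = 2^4
= 16

16


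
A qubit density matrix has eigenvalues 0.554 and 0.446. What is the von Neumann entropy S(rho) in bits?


S = -p*log2(p) - (1-p)*log2(1-p)
p = 0.5540, 1-p = 0.4460
= -0.5540 * log2(0.5540) - 0.4460 * log2(0.4460)
= -(-0.4720) - (-0.5195)
= 0.9916

0.9916


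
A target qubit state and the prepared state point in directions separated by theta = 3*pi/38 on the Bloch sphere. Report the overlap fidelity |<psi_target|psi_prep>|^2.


For states separated by angle theta on Bloch sphere:
F = cos^2(theta/2)
theta = 3*pi/38 = 0.2480
theta/2 = 0.1240
cos(theta/2) = 0.9923
F = 0.9847

0.9847


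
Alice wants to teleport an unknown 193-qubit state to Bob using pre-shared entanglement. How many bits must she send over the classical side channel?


Quantum teleportation requires 2 classical bits per qubit teleported.
193 qubit(s) -> 2 * 193 = 386 classical bits

386


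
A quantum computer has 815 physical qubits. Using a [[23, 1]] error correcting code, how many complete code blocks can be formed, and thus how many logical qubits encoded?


Each code block uses 23 physical qubits for 1 logical qubit(s).
Number of complete blocks = floor(815 / 23) = 35
Logical qubits = 35 * 1
= 35

35


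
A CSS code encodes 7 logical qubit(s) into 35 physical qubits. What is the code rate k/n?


Code rate R = k/n
= 7/35
= 0.2000

0.2000


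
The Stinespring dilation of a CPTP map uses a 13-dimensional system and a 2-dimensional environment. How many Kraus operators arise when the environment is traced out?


Tracing out the environment in an orthonormal basis {|i>_E} gives Kraus operators K_i = <i|_E U |0>_E.
Number of Kraus operators = dim(H_env) = d_env
= 2

2


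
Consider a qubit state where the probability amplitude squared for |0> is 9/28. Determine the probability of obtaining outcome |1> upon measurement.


|alpha|^2 = 9/28 = 0.3214
|beta|^2 = 1 - 9/28 = 19/28 = 0.6786
P(|1>) = |beta|^2 = 0.6786

0.6786


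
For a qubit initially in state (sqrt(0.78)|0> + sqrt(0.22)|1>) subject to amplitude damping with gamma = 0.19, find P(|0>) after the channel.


For amplitude damping with parameter gamma on state sqrt(a)|0> + sqrt(b)|1>:
alpha^2 = 0.78, beta^2 = 0.22
P(|0>) = alpha^2 + gamma * beta^2
= 0.78 + 0.19 * 0.22
= 0.78 + 0.0418
= 0.8218

0.8218


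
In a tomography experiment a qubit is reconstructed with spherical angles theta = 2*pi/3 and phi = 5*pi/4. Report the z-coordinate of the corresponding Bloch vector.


theta = 2.0944, phi = 3.9270
r_z = cos(theta) = -0.5000

-0.5000


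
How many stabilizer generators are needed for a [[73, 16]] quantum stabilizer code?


For an [[n,k]] stabilizer code:
Number of stabilizer generators = n - k
= 73 - 16
= 57

57


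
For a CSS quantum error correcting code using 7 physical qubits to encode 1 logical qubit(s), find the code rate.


Code rate R = k/n
= 1/7
= 0.1429

0.1429


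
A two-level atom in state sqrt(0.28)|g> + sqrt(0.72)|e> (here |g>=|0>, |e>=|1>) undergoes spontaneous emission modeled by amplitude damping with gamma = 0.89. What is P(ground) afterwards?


For amplitude damping with parameter gamma on state sqrt(a)|0> + sqrt(b)|1>:
alpha^2 = 0.28, beta^2 = 0.72
P(|0>) = alpha^2 + gamma * beta^2
= 0.28 + 0.89 * 0.72
= 0.28 + 0.6408
= 0.9208

0.9208


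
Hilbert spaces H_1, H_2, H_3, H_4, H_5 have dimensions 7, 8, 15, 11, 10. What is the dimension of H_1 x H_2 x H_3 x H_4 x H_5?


dim(H_1 x H_2 x H_3 x H_4 x H_5) = 7 * 8 * 15 * 11 * 10
= 56 * 15 * 11 * 10
= 840 * 11 * 10
= 9240 * 10
= 92400

92400


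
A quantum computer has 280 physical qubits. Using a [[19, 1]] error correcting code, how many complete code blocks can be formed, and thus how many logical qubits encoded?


Each code block uses 19 physical qubits for 1 logical qubit(s).
Number of complete blocks = floor(280 / 19) = 14
Logical qubits = 14 * 1
= 14

14


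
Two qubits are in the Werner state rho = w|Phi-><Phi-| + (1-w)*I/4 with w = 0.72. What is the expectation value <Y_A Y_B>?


|Phi-> = (|00> - |11>)/sqrt(2)
For the pure Bell state, <Y_A Y_B> = +1 (Bell-state Pauli correlator).
The maximally-mixed part I/4 has tr(I/4 * P tensor P) = 0 for any traceless Pauli P.
So <Y_A Y_B>_rho = w * (+1) + (1 - w) * 0
= 0.72 * (+1)
= 0.7200

0.7200


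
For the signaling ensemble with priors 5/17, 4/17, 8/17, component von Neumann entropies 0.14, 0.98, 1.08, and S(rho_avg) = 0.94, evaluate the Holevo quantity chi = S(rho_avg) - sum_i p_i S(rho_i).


chi = S(rho) - sum_i p_i * S(rho_i)
Weighted entropy = 5/17 * 0.14 + 4/17 * 0.98 + 8/17 * 1.08
= 0.7800
chi = 0.94 - 0.7800
= 0.1600

0.1600


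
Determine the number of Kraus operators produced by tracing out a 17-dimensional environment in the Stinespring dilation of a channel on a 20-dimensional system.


Tracing out the environment in an orthonormal basis {|i>_E} gives Kraus operators K_i = <i|_E U |0>_E.
Number of Kraus operators = dim(H_env) = d_env
= 17

17


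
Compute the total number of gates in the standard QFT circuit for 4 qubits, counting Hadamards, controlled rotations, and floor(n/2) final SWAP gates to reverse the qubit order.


Hadamard gates: 4
Controlled rotations: n*(n-1)/2 = 4*3/2 = 6
SWAP gates: floor(n/2) = floor(4/2) = 2
Total = 4 + 6 + 2
= 12

12


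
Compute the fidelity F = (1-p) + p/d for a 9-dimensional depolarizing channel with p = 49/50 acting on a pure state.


F = (1-p) + p/d
= (1 - 0.9800) + 0.9800/9
= 0.0200 + 0.1089
= 0.1289

0.1289


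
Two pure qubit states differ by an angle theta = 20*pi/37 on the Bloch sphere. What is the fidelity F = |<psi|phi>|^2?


For states separated by angle theta on Bloch sphere:
F = cos^2(theta/2)
theta = 20*pi/37 = 1.6982
theta/2 = 0.8491
cos(theta/2) = 0.6607
F = 0.4365

0.4365


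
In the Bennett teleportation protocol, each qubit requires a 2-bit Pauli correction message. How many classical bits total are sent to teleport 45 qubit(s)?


Quantum teleportation requires 2 classical bits per qubit teleported.
45 qubit(s) -> 2 * 45 = 90 classical bits

90


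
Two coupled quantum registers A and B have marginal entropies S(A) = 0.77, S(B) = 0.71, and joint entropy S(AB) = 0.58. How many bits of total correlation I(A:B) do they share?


I(A:B) = S(A) + S(B) - S(AB)
= 0.77 + 0.71 - 0.58
= 0.9000

0.9000


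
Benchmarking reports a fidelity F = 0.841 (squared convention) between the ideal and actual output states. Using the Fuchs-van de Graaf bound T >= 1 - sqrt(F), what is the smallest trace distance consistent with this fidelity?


Fuchs-van de Graaf (squared-fidelity convention): 1 - sqrt(F) <= T <= sqrt(1 - F).
Lower bound: T >= 1 - sqrt(F)
sqrt(F) = sqrt(0.841) = 0.9171
T >= 1 - 0.9171
T >= 0.0829

0.0829


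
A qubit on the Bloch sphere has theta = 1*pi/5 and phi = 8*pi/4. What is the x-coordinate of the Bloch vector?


theta = 0.6283, phi = 6.2832
r_x = sin(theta)*cos(phi) = 0.5878 * 1.0000
r_x = 0.5878

0.5878


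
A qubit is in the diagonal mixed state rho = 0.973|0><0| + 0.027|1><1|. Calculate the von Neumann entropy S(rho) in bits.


S = -p*log2(p) - (1-p)*log2(1-p)
p = 0.9730, 1-p = 0.0270
= -0.9730 * log2(0.9730) - 0.0270 * log2(0.0270)
= -(-0.0384) - (-0.1407)
= 0.1791

0.1791


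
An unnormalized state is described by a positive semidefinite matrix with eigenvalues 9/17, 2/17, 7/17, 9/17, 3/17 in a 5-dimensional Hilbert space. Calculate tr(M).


tr(M) = sum of eigenvalues
= 9/17 + 2/17 + 7/17 + 9/17 + 3/17
= 30/17
= 1.7647

1.7647


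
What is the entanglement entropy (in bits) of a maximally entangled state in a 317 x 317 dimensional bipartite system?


For a maximally entangled state in d x d:
S = log2(d) = log2(317)
= 8.3083

8.3083


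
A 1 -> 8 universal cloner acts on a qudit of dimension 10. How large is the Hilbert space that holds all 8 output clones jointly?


Output space = H^(tensor 8) where dim(H) = 10
dim = 10^8
= 100 (after 2 factors)
= 1000 (after 3 factors)
= 10000 (after 4 factors)
= 100000 (after 5 factors)
= 1000000 (after 6 factors)
= 10000000 (after 7 factors)
= 100000000 (after 8 factors)
= 100000000

100000000


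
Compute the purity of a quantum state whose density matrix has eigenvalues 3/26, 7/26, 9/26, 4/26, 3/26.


tr(rho^2) = sum of eigenvalues squared
= (3/26)^2 + (7/26)^2 + (9/26)^2 + (4/26)^2 + (3/26)^2
= (9 + 49 + 81 + 16 + 9) / 676
= 164/676
= 0.2426

0.2426


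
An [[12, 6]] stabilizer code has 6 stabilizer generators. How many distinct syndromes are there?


Each stabilizer generator gives a binary (+1 or -1) measurement outcome.
With 6 independent generators:
Total syndromes = 2^6
= 64

64


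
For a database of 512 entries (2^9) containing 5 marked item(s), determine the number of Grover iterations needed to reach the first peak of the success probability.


After j Grover iterations the success probability is P(j) = sin^2((2j+1)*theta), where sin(theta) = sqrt(k/N).
N = 2^9 = 512, k = 5
sin(theta) = sqrt(k/N) = 0.09882117688
theta = arcsin(sqrt(k/N)) = 0.0989827296 rad
P(j) reaches its first maximum when (2j+1)*theta is as close as possible to pi/2, i.e. j = round(pi/(4*theta) - 1/2).
pi/(4*theta) - 1/2 = 7.4347
(For comparison, the common estimate pi/4 * sqrt(N/k) = 7.9477; the exact maximiser is used here.)
Optimal iterations = 7

7


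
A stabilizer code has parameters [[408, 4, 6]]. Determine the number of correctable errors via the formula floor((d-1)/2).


Code parameters: [[408, 4, 6]], distance d = 6.
Number of correctable errors = floor((d-1)/2)
= floor((6 - 1)/2)
= floor(5/2)
= 2

2


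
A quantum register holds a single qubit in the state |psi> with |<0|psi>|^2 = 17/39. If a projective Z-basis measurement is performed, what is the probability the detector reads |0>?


|alpha|^2 = 17/39 = 0.4359
|beta|^2 = 1 - 17/39 = 22/39 = 0.5641
P(|0>) = |alpha|^2 = 0.4359

0.4359


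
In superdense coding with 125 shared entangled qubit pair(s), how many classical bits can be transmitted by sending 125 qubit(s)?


Superdense coding allows 2 classical bits per shared entangled pair.
125 pair(s) -> 2 * 125 = 250 classical bits

250


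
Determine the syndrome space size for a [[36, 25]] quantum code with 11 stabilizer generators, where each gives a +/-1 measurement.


Each stabilizer generator gives a binary (+1 or -1) measurement outcome.
With 11 independent generators:
Total syndromes = 2^11
= 2048

2048


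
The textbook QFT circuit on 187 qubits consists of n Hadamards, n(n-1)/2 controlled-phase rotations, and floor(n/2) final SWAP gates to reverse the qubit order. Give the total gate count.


Hadamard gates: 187
Controlled rotations: n*(n-1)/2 = 187*186/2 = 17391
SWAP gates: floor(n/2) = floor(187/2) = 93
Total = 187 + 17391 + 93
= 17671

17671


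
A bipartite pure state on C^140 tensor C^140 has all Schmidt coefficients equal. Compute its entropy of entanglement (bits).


For a maximally entangled state in d x d:
S = log2(d) = log2(140)
= 7.1293

7.1293


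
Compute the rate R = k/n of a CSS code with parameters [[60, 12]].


Code rate R = k/n
= 12/60
= 0.2000

0.2000


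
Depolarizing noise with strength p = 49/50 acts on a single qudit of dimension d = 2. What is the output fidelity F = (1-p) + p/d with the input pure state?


F = (1-p) + p/d
= (1 - 0.9800) + 0.9800/2
= 0.0200 + 0.4900
= 0.5100

0.5100


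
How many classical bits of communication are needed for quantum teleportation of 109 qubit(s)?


Quantum teleportation requires 2 classical bits per qubit teleported.
109 qubit(s) -> 2 * 109 = 218 classical bits

218


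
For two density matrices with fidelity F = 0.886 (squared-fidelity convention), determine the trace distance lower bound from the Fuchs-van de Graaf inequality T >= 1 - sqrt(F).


Fuchs-van de Graaf (squared-fidelity convention): 1 - sqrt(F) <= T <= sqrt(1 - F).
Lower bound: T >= 1 - sqrt(F)
sqrt(F) = sqrt(0.886) = 0.9413
T >= 1 - 0.9413
T >= 0.0587

0.0587


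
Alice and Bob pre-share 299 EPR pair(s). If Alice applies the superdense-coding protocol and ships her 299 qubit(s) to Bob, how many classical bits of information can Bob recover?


Superdense coding allows 2 classical bits per shared entangled pair.
299 pair(s) -> 2 * 299 = 598 classical bits

598


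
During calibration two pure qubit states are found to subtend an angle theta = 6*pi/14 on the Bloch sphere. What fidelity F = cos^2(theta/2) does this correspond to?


For states separated by angle theta on Bloch sphere:
F = cos^2(theta/2)
theta = 6*pi/14 = 1.3464
theta/2 = 0.6732
cos(theta/2) = 0.7818
F = 0.6113

0.6113


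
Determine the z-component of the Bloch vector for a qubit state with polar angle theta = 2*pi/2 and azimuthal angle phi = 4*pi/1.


theta = 3.1416, phi = 12.5664
r_z = cos(theta) = -1.0000

-1.0000


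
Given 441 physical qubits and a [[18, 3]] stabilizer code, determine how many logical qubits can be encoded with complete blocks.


Each code block uses 18 physical qubits for 3 logical qubit(s).
Number of complete blocks = floor(441 / 18) = 24
Logical qubits = 24 * 3
= 72

72


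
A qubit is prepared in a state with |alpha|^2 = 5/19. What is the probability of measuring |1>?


|alpha|^2 = 5/19 = 0.2632
|beta|^2 = 1 - 5/19 = 14/19 = 0.7368
P(|1>) = |beta|^2 = 0.7368

0.7368


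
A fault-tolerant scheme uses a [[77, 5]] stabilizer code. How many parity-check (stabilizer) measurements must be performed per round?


For an [[n,k]] stabilizer code:
Number of stabilizer generators = n - k
= 77 - 5
= 72

72


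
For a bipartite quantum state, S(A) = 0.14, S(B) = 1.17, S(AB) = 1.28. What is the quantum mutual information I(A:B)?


I(A:B) = S(A) + S(B) - S(AB)
= 0.14 + 1.17 - 1.28
= 0.0300

0.0300


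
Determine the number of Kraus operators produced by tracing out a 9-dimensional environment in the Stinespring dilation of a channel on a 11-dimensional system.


Tracing out the environment in an orthonormal basis {|i>_E} gives Kraus operators K_i = <i|_E U |0>_E.
Number of Kraus operators = dim(H_env) = d_env
= 9

9


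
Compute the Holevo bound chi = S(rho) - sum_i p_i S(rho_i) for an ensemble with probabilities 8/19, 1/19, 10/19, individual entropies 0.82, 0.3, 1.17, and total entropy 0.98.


chi = S(rho) - sum_i p_i * S(rho_i)
Weighted entropy = 8/19 * 0.82 + 1/19 * 0.3 + 10/19 * 1.17
= 0.9768
chi = 0.98 - 0.9768
= 0.0032

0.0032


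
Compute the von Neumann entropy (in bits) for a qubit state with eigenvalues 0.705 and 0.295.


S = -p*log2(p) - (1-p)*log2(1-p)
p = 0.7050, 1-p = 0.2950
= -0.7050 * log2(0.7050) - 0.2950 * log2(0.2950)
= -(-0.3555) - (-0.5196)
= 0.8751

0.8751


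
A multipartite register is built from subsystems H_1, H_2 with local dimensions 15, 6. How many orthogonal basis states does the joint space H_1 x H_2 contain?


dim(H_1 x H_2) = 15 * 6
= 90

90


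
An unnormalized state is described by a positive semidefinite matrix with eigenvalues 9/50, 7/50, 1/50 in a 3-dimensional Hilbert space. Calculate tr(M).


tr(M) = sum of eigenvalues
= 9/50 + 7/50 + 1/50
= 17/50
= 0.3400

0.3400


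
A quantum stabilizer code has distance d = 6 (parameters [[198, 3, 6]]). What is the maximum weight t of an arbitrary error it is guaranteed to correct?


Code parameters: [[198, 3, 6]], distance d = 6.
Number of correctable errors = floor((d-1)/2)
= floor((6 - 1)/2)
= floor(5/2)
= 2

2


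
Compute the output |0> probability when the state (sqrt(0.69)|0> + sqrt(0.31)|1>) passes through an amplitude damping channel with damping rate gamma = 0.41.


For amplitude damping with parameter gamma on state sqrt(a)|0> + sqrt(b)|1>:
alpha^2 = 0.69, beta^2 = 0.31
P(|0>) = alpha^2 + gamma * beta^2
= 0.69 + 0.41 * 0.31
= 0.69 + 0.1271
= 0.8171

0.8171


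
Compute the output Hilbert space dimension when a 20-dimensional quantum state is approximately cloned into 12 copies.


Output space = H^(tensor 12) where dim(H) = 20
dim = 20^12
= 400 (after 2 factors)
= 8000 (after 3 factors)
= 160000 (after 4 factors)
= 3200000 (after 5 factors)
= 64000000 (after 6 factors)
= 1280000000 (after 7 factors)
= 25600000000 (after 8 factors)
= 512000000000 (after 9 factors)
= 10240000000000 (after 10 factors)
= 204800000000000 (after 11 factors)
= 4096000000000000 (after 12 factors)
= 4096000000000000

4096000000000000


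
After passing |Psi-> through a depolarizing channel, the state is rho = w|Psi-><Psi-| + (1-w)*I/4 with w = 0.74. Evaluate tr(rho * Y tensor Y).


|Psi-> = (|01> - |10>)/sqrt(2)
For the pure Bell state, <Y_A Y_B> = -1 (Bell-state Pauli correlator).
The maximally-mixed part I/4 has tr(I/4 * P tensor P) = 0 for any traceless Pauli P.
So <Y_A Y_B>_rho = w * (-1) + (1 - w) * 0
= 0.74 * (-1)
= -0.7400

-0.7400


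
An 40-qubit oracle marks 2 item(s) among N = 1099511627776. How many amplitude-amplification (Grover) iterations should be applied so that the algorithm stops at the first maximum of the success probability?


After j Grover iterations the success probability is P(j) = sin^2((2j+1)*theta), where sin(theta) = sqrt(k/N).
N = 2^40 = 1099511627776, k = 2
sin(theta) = sqrt(k/N) = 1.348699152e-06
theta = arcsin(sqrt(k/N)) = 1.348699152e-06 rad
P(j) reaches its first maximum when (2j+1)*theta is as close as possible to pi/2, i.e. j = round(pi/(4*theta) - 1/2).
pi/(4*theta) - 1/2 = 582337.0525
(For comparison, the common estimate pi/4 * sqrt(N/k) = 582337.5525; the exact maximiser is used here.)
Optimal iterations = 582337

582337


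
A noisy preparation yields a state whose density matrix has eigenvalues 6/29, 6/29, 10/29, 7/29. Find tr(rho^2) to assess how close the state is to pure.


tr(rho^2) = sum of eigenvalues squared
= (6/29)^2 + (6/29)^2 + (10/29)^2 + (7/29)^2
= (36 + 36 + 100 + 49) / 841
= 221/841
= 0.2628

0.2628


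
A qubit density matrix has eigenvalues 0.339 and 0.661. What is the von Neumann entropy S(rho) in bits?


S = -p*log2(p) - (1-p)*log2(1-p)
p = 0.3390, 1-p = 0.6610
= -0.3390 * log2(0.3390) - 0.6610 * log2(0.6610)
= -(-0.5291) - (-0.3948)
= 0.9239

0.9239


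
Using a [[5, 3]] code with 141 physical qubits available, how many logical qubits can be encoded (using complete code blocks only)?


Each code block uses 5 physical qubits for 3 logical qubit(s).
Number of complete blocks = floor(141 / 5) = 28
Logical qubits = 28 * 3
= 84

84


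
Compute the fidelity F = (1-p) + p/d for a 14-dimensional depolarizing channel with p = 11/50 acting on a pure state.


F = (1-p) + p/d
= (1 - 0.2200) + 0.2200/14
= 0.7800 + 0.0157
= 0.7957

0.7957


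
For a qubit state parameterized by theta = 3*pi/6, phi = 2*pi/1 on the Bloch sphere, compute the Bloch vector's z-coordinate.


theta = 1.5708, phi = 6.2832
r_z = cos(theta) = 0.0000

0.0000


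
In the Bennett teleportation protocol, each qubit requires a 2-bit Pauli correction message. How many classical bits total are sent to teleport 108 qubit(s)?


Quantum teleportation requires 2 classical bits per qubit teleported.
108 qubit(s) -> 2 * 108 = 216 classical bits

216


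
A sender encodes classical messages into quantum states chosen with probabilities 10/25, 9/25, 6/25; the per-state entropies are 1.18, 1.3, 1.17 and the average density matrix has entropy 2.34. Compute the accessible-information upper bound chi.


chi = S(rho) - sum_i p_i * S(rho_i)
Weighted entropy = 10/25 * 1.18 + 9/25 * 1.3 + 6/25 * 1.17
= 1.2208
chi = 2.34 - 1.2208
= 1.1192

1.1192


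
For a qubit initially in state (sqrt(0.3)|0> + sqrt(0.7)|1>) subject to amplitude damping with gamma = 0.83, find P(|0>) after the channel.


For amplitude damping with parameter gamma on state sqrt(a)|0> + sqrt(b)|1>:
alpha^2 = 0.3, beta^2 = 0.7
P(|0>) = alpha^2 + gamma * beta^2
= 0.3 + 0.83 * 0.7
= 0.3 + 0.5810
= 0.8810

0.8810


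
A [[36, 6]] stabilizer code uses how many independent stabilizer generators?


For an [[n,k]] stabilizer code:
Number of stabilizer generators = n - k
= 36 - 6
= 30

30


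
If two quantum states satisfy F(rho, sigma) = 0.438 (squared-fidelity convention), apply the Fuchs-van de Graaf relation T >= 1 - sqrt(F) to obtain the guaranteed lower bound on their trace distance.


Fuchs-van de Graaf (squared-fidelity convention): 1 - sqrt(F) <= T <= sqrt(1 - F).
Lower bound: T >= 1 - sqrt(F)
sqrt(F) = sqrt(0.438) = 0.6618
T >= 1 - 0.6618
T >= 0.3382

0.3382


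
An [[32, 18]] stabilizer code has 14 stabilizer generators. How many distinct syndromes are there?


Each stabilizer generator gives a binary (+1 or -1) measurement outcome.
With 14 independent generators:
Total syndromes = 2^14
= 16384

16384


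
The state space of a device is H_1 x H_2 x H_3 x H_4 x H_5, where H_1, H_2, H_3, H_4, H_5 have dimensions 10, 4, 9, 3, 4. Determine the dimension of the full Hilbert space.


dim(H_1 x H_2 x H_3 x H_4 x H_5) = 10 * 4 * 9 * 3 * 4
= 40 * 9 * 3 * 4
= 360 * 3 * 4
= 1080 * 4
= 4320

4320


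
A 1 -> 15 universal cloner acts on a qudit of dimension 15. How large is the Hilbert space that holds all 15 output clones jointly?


Output space = H^(tensor 15) where dim(H) = 15
dim = 15^15
= 225 (after 2 factors)
= 3375 (after 3 factors)
= 50625 (after 4 factors)
= 759375 (after 5 factors)
= 11390625 (after 6 factors)
= 170859375 (after 7 factors)
= 2562890625 (after 8 factors)
= 38443359375 (after 9 factors)
= 576650390625 (after 10 factors)
= 8649755859375 (after 11 factors)
= 129746337890625 (after 12 factors)
= 1946195068359375 (after 13 factors)
= 29192926025390625 (after 14 factors)
= 437893890380859375 (after 15 factors)
= 437893890380859375

437893890380859375


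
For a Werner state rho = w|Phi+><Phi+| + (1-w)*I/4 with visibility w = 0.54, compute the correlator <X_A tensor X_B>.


|Phi+> = (|00> + |11>)/sqrt(2)
For the pure Bell state, <X_A X_B> = +1 (Bell-state Pauli correlator).
The maximally-mixed part I/4 has tr(I/4 * P tensor P) = 0 for any traceless Pauli P.
So <X_A X_B>_rho = w * (+1) + (1 - w) * 0
= 0.54 * (+1)
= 0.5400

0.5400


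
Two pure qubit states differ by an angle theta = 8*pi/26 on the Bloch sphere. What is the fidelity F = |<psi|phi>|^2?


For states separated by angle theta on Bloch sphere:
F = cos^2(theta/2)
theta = 8*pi/26 = 0.9666
theta/2 = 0.4833
cos(theta/2) = 0.8855
F = 0.7840

0.7840


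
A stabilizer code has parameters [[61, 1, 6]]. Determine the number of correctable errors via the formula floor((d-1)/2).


Code parameters: [[61, 1, 6]], distance d = 6.
Number of correctable errors = floor((d-1)/2)
= floor((6 - 1)/2)
= floor(5/2)
= 2

2


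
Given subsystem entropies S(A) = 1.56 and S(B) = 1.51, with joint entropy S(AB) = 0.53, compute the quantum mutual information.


I(A:B) = S(A) + S(B) - S(AB)
= 1.56 + 1.51 - 0.53
= 2.5400

2.5400


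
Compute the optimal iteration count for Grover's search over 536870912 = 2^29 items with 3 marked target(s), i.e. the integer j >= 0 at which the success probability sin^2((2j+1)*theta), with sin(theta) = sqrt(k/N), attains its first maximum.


After j Grover iterations the success probability is P(j) = sin^2((2j+1)*theta), where sin(theta) = sqrt(k/N).
N = 2^29 = 536870912, k = 3
sin(theta) = sqrt(k/N) = 7.475249459e-05
theta = arcsin(sqrt(k/N)) = 7.475249466e-05 rad
P(j) reaches its first maximum when (2j+1)*theta is as close as possible to pi/2, i.e. j = round(pi/(4*theta) - 1/2).
pi/(4*theta) - 1/2 = 10506.1482
(For comparison, the common estimate pi/4 * sqrt(N/k) = 10506.6482; the exact maximiser is used here.)
Optimal iterations = 10506

10506


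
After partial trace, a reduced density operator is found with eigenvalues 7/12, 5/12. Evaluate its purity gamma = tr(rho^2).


tr(rho^2) = sum of eigenvalues squared
= (7/12)^2 + (5/12)^2
= (49 + 25) / 144
= 74/144
= 0.5139

0.5139


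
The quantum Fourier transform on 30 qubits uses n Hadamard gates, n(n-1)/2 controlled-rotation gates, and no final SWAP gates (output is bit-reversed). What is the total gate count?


Hadamard gates: 30
Controlled rotations: n*(n-1)/2 = 30*29/2 = 435
SWAP gates: 0 (omitted)
Total = 30 + 435
= 465

465


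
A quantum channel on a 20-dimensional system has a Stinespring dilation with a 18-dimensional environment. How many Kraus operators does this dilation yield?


Tracing out the environment in an orthonormal basis {|i>_E} gives Kraus operators K_i = <i|_E U |0>_E.
Number of Kraus operators = dim(H_env) = d_env
= 18

18


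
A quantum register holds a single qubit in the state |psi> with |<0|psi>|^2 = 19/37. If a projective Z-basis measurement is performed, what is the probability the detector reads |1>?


|alpha|^2 = 19/37 = 0.5135
|beta|^2 = 1 - 19/37 = 18/37 = 0.4865
P(|1>) = |beta|^2 = 0.4865

0.4865


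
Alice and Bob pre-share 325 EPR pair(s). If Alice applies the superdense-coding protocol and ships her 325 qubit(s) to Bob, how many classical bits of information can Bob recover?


Superdense coding allows 2 classical bits per shared entangled pair.
325 pair(s) -> 2 * 325 = 650 classical bits

650


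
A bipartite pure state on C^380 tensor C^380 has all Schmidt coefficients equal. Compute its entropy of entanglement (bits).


For a maximally entangled state in d x d:
S = log2(d) = log2(380)
= 8.5699

8.5699


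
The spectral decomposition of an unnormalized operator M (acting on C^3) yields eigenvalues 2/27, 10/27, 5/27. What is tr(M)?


tr(M) = sum of eigenvalues
= 2/27 + 10/27 + 5/27
= 17/27
= 0.6296

0.6296


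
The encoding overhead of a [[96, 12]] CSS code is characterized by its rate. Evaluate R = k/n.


Code rate R = k/n
= 12/96
= 0.1250

0.1250


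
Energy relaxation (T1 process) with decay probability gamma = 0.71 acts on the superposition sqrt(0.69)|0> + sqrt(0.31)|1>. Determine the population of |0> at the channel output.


For amplitude damping with parameter gamma on state sqrt(a)|0> + sqrt(b)|1>:
alpha^2 = 0.69, beta^2 = 0.31
P(|0>) = alpha^2 + gamma * beta^2
= 0.69 + 0.71 * 0.31
= 0.69 + 0.2201
= 0.9101

0.9101


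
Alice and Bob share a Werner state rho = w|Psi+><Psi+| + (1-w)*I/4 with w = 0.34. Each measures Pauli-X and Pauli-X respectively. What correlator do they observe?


|Psi+> = (|01> + |10>)/sqrt(2)
For the pure Bell state, <X_A X_B> = +1 (Bell-state Pauli correlator).
The maximally-mixed part I/4 has tr(I/4 * P tensor P) = 0 for any traceless Pauli P.
So <X_A X_B>_rho = w * (+1) + (1 - w) * 0
= 0.34 * (+1)
= 0.3400

0.3400


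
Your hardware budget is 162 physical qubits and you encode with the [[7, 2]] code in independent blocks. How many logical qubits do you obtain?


Each code block uses 7 physical qubits for 2 logical qubit(s).
Number of complete blocks = floor(162 / 7) = 23
Logical qubits = 23 * 2
= 46

46


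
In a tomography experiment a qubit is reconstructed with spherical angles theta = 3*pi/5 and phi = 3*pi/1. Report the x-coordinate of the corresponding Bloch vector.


theta = 1.8850, phi = 9.4248
r_x = sin(theta)*cos(phi) = 0.9511 * -1.0000
r_x = -0.9511

-0.9511


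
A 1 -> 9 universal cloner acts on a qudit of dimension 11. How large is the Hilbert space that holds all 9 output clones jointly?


Output space = H^(tensor 9) where dim(H) = 11
dim = 11^9
= 121 (after 2 factors)
= 1331 (after 3 factors)
= 14641 (after 4 factors)
= 161051 (after 5 factors)
= 1771561 (after 6 factors)
= 19487171 (after 7 factors)
= 214358881 (after 8 factors)
= 2357947691 (after 9 factors)
= 2357947691

2357947691


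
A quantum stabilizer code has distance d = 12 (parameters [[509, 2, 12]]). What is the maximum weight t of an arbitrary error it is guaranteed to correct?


Code parameters: [[509, 2, 12]], distance d = 12.
Number of correctable errors = floor((d-1)/2)
= floor((12 - 1)/2)
= floor(11/2)
= 5

5


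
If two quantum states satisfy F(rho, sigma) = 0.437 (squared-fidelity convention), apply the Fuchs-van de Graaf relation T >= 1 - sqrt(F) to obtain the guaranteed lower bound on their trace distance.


Fuchs-van de Graaf (squared-fidelity convention): 1 - sqrt(F) <= T <= sqrt(1 - F).
Lower bound: T >= 1 - sqrt(F)
sqrt(F) = sqrt(0.437) = 0.6611
T >= 1 - 0.6611
T >= 0.3389

0.3389


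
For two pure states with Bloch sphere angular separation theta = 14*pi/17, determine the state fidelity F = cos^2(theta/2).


For states separated by angle theta on Bloch sphere:
F = cos^2(theta/2)
theta = 14*pi/17 = 2.5872
theta/2 = 1.2936
cos(theta/2) = 0.2737
F = 0.0749

0.0749


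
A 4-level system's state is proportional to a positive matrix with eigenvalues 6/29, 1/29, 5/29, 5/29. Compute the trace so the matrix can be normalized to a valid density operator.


tr(M) = sum of eigenvalues
= 6/29 + 1/29 + 5/29 + 5/29
= 17/29
= 0.5862

0.5862


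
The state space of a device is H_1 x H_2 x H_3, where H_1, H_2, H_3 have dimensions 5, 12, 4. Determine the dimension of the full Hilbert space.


dim(H_1 x H_2 x H_3) = 5 * 12 * 4
= 60 * 4
= 240

240


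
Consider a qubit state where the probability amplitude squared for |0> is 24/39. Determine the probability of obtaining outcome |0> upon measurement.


|alpha|^2 = 24/39 = 0.6154
|beta|^2 = 1 - 24/39 = 15/39 = 0.3846
P(|0>) = |alpha|^2 = 0.6154

0.6154


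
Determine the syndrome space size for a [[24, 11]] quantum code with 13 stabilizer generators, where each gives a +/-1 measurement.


Each stabilizer generator gives a binary (+1 or -1) measurement outcome.
With 13 independent generators:
Total syndromes = 2^13
= 8192

8192


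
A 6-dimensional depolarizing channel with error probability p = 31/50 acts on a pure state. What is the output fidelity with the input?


F = (1-p) + p/d
= (1 - 0.6200) + 0.6200/6
= 0.3800 + 0.1033
= 0.4833

0.4833


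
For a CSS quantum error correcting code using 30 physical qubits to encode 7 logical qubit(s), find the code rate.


Code rate R = k/n
= 7/30
= 0.2333

0.2333


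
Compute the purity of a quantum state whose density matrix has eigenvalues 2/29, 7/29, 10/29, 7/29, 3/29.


tr(rho^2) = sum of eigenvalues squared
= (2/29)^2 + (7/29)^2 + (10/29)^2 + (7/29)^2 + (3/29)^2
= (4 + 49 + 100 + 49 + 9) / 841
= 211/841
= 0.2509

0.2509
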